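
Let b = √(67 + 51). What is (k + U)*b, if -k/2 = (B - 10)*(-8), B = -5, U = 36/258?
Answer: -10314*√118/43 ≈ -2605.6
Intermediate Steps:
U = 6/43 (U = 36*(1/258) = 6/43 ≈ 0.13953)
k = -240 (k = -2*(-5 - 10)*(-8) = -(-30)*(-8) = -2*120 = -240)
b = √118 ≈ 10.863
(k + U)*b = (-240 + 6/43)*√118 = -10314*√118/43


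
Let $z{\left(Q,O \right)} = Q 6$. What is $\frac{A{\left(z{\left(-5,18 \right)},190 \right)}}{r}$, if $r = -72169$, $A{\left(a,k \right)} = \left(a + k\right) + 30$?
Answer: $- \frac{190}{72169} \approx -0.0026327$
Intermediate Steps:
$z{\left(Q,O \right)} = 6 Q$
$A{\left(a,k \right)} = 30 + a + k$
$\frac{A{\left(z{\left(-5,18 \right)},190 \right)}}{r} = \frac{30 + 6 \left(-5\right) + 190}{-72169} = \left(30 - 30 + 190\right) \left(- \frac{1}{72169}\right) = 190 \left(- \frac{1}{72169}\right) = - \frac{190}{72169}$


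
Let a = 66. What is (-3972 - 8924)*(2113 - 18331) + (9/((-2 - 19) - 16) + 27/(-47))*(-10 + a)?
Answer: 363707123760/1739 ≈ 2.0915e+8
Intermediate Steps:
(-3972 - 8924)*(2113 - 18331) + (9/((-2 - 19) - 16) + 27/(-47))*(-10 + a) = (-3972 - 8924)*(2113 - 18331) + (9/((-2 - 19) - 16) + 27/(-47))*(-10 + 66) = -12896*(-16218) + (9/(-21 - 16) + 27*(-1/47))*56 = 209147328 + (9/(-37) - 27/47)*56 = 209147328 + (9*(-1/37) - 27/47)*56 = 209147328 + (-9/37 - 27/47)*56 = 209147328 - 1422/1739*56 = 209147328 - 79632/1739 = 363707123760/1739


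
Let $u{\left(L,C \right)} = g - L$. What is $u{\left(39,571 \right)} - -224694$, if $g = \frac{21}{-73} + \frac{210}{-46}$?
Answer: $\frac{377187597}{1679} \approx 2.2465 \cdot 10^{5}$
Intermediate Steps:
$g = - \frac{8148}{1679}$ ($g = 21 \left(- \frac{1}{73}\right) + 210 \left(- \frac{1}{46}\right) = - \frac{21}{73} - \frac{105}{23} = - \frac{8148}{1679} \approx -4.8529$)
$u{\left(L,C \right)} = - \frac{8148}{1679} - L$
$u{\left(39,571 \right)} - -224694 = \left(- \frac{8148}{1679} - 39\right) - -224694 = \left(- \frac{8148}{1679} - 39\right) + 224694 = - \frac{73629}{1679} + 224694 = \frac{377187597}{1679}$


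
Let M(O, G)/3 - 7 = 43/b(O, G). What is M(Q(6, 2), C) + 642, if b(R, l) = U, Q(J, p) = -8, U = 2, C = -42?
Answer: 1455/2 ≈ 727.50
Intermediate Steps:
b(R, l) = 2
M(O, G) = 171/2 (M(O, G) = 21 + 3*(43/2) = 21 + 129/2 = 171/2)
M(Q(6, 2), C) + 642 = 171/2 + 642 = 1455/2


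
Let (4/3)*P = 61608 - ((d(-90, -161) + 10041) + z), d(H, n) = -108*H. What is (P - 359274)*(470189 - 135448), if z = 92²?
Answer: -447530975727/4 ≈ -1.1188e+11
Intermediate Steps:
z = 8464
P = 100149/4 (P = 3*(61608 - ((-108*(-90) + 10041) + 8464))/4 = 3*(61608 - ((9720 + 10041) + 8464))/4 = 3*(61608 - (19761 + 8464))/4 = 3*(61608 - 1*28225)/4 = 3*(61608 - 28225)/4 = (¾)*33383 = 100149/4 ≈ 25037.)
(P - 359274)*(470189 - 135448) = (100149/4 - 359274)*(470189 - 135448) = -1336947/4*334741 = -447530975727/4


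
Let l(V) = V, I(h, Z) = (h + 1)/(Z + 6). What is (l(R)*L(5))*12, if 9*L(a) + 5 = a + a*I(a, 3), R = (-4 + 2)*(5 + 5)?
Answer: -800/9 ≈ -88.889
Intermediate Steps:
I(h, Z) = (1 + h)/(6 + Z)
R = -20 (R = -2*10 = -20)
L(a) = -5/9 + a/9 + a*(⅑ + a/9)/9 (L(a) = -5/9 + (a + a*((1 + a)/(6 + 3)))/9 = -5/9 + (a + a*((1 + a)/9))/9 = -5/9 + (a + a*(⅑ + a/9))/9 = -5/9 + (a/9 + a*(⅑ + a/9)/9) = -5/9 + a/9 + a*(⅑ + a/9)/9)
(l(R)*L(5))*12 = -20*(-5/9 + (1/81)*5² + (10/81)*5)*12 = -20*(-5/9 + (1/81)*25 + 50/81)*12 = -20*(-5/9 + 25/81 + 50/81)*12 = -20*10/27*12 = -200/27*12 = -800/9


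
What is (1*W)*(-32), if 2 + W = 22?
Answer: -640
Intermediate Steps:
W = 20 (W = -2 + 22 = 20)
(1*W)*(-32) = (1*20)*(-32) = 20*(-32) = -640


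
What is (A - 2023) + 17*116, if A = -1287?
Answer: -1338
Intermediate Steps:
(A - 2023) + 17*116 = (-1287 - 2023) + 17*116 = -3310 + 1972 = -1338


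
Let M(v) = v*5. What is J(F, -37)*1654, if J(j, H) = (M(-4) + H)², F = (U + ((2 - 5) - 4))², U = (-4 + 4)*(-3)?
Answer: 5373846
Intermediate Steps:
M(v) = 5*v
U = 0 (U = 0*(-3) = 0)
F = 49 (F = (0 + ((2 - 5) - 4))² = (0 + (-3 - 4))² = (0 - 7)² = (-7)² = 49)
J(j, H) = (-20 + H)² (J(j, H) = (5*(-4) + H)² = (-20 + H)²)
J(F, -37)*1654 = (-20 - 37)²*1654 = (-57)²*1654 = 3249*1654 = 5373846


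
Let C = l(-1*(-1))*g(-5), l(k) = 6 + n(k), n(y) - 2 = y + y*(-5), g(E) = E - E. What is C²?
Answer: 0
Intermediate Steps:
g(E) = 0
n(y) = 2 - 4*y (n(y) = 2 + (y + y*(-5)) = 2 + (y - 5*y) = 2 - 4*y)
l(k) = 8 - 4*k (l(k) = 6 + (2 - 4*k) = 8 - 4*k)
C = 0 (C = (8 - (-4)*(-1))*0 = (8 - 4*1)*0 = (8 - 4)*0 = 4*0 = 0)
C² = 0² = 0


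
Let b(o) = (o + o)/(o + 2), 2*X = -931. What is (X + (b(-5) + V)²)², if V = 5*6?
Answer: 135047641/324 ≈ 4.1681e+5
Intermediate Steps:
V = 30
X = -931/2 (X = (½)*(-931) = -931/2 ≈ -465.50)
b(o) = 2*o/(2 + o) (b(o) = (2*o)/(2 + o) = 2*o/(2 + o))
(X + (b(-5) + V)²)² = (-931/2 + (2*(-5)/(2 - 5) + 30)²)² = (-931/2 + (2*(-5)/(-3) + 30)²)² = (-931/2 + (2*(-5)*(-⅓) + 30)²)² = (-931/2 + (10/3 + 30)²)² = (-931/2 + (100/3)²)² = (-931/2 + 10000/9)² = (11621/18)² = 135047641/324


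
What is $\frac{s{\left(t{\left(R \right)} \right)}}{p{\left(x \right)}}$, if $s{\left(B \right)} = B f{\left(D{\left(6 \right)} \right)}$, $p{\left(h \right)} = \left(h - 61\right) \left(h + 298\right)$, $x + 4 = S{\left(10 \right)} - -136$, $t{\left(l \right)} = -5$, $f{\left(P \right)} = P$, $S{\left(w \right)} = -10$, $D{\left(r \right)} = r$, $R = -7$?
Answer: $- \frac{1}{854} \approx -0.001171$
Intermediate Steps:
$x = 122$ ($x = -4 - -126 = -4 + \left(-10 + 136\right) = -4 + 126 = 122$)
$p{\left(h \right)} = \left(-61 + h\right) \left(298 + h\right)$
$s{\left(B \right)} = 6 B$ ($s{\left(B \right)} = B 6 = 6 B$)
$\frac{s{\left(t{\left(R \right)} \right)}}{p{\left(x \right)}} = \frac{6 \left(-5\right)}{-18178 + 122^{2} + 237 \cdot 122} = - \frac{30}{-18178 + 14884 + 28914} = - \frac{30}{25620} = \left(-30\right) \frac{1}{25620} = - \frac{1}{854}$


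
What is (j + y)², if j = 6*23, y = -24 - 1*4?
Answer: 12100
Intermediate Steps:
y = -28 (y = -24 - 4 = -28)
j = 138
(j + y)² = (138 - 28)² = 110² = 12100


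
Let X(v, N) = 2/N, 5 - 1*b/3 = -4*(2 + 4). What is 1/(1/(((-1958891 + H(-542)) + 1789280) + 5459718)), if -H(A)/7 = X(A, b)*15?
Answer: 153413033/29 ≈ 5.2901e+6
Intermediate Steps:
b = 87 (b = 15 - (-12)*(2 + 4) = 15 - (-12)*6 = 15 - 3*(-24) = 15 + 72 = 87)
H(A) = -70/29 (H(A) = -7*2/87*15 = -7*2*(1/87)*15 = -14*15/87 = -7*10/29 = -70/29)
1/(1/(((-1958891 + H(-542)) + 1789280) + 5459718)) = 1/(1/(((-1958891 - 70/29) + 1789280) + 5459718)) = 1/(1/((-56807909/29 + 1789280) + 5459718)) = 1/(1/(-4918789/29 + 5459718)) = 1/(1/(153413033/29)) = 1/(29/153413033) = 153413033/29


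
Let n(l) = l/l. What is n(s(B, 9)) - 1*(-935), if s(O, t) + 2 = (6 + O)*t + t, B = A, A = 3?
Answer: 936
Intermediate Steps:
B = 3
s(O, t) = -2 + t + t*(6 + O) (s(O, t) = -2 + ((6 + O)*t + t) = -2 + (t*(6 + O) + t) = -2 + (t + t*(6 + O)) = -2 + t + t*(6 + O))
n(l) = 1
n(s(B, 9)) - 1*(-935) = 1 - 1*(-935) = 1 + 935 = 936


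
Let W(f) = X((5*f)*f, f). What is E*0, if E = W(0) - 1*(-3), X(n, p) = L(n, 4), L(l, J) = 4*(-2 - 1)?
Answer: 0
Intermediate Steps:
L(l, J) = -12 (L(l, J) = 4*(-3) = -12)
X(n, p) = -12
W(f) = -12
E = -9 (E = -12 - 1*(-3) = -12 + 3 = -9)
E*0 = -9*0 = 0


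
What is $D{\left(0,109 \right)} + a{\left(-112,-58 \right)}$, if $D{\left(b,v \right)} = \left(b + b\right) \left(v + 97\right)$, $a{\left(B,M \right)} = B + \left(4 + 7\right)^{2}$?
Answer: $9$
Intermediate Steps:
$a{\left(B,M \right)} = 121 + B$ ($a{\left(B,M \right)} = B + 11^{2} = B + 121 = 121 + B$)
$D{\left(b,v \right)} = 2 b \left(97 + v\right)$
$D{\left(0,109 \right)} + a{\left(-112,-58 \right)} = 2 \cdot 0 \left(97 + 109\right) + \left(121 - 112\right) = 2 \cdot 0 \cdot 206 + 9 = 0 + 9 = 9$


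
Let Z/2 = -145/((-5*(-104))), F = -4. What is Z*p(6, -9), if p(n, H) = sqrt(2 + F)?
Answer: -29*I*sqrt(2)/52 ≈ -0.7887*I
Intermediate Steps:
Z = -29/52 (Z = 2*(-145/((-5*(-104)))) = 2*(-145/520) = 2*(-145*1/520) = 2*(-29/104) = -29/52 ≈ -0.55769)
p(n, H) = I*sqrt(2) (p(n, H) = sqrt(2 - 4) = sqrt(-2) = I*sqrt(2))
Z*p(6, -9) = -29*I*sqrt(2)/52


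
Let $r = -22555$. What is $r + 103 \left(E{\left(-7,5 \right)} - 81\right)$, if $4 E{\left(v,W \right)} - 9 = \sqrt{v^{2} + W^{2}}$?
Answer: $- \frac{122665}{4} + \frac{103 \sqrt{74}}{4} \approx -30445.0$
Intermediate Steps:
$E{\left(v,W \right)} = \frac{9}{4} + \frac{\sqrt{W^{2} + v^{2}}}{4}$ ($E{\left(v,W \right)} = \frac{9}{4} + \frac{\sqrt{v^{2} + W^{2}}}{4} = \frac{9}{4} + \frac{\sqrt{W^{2} + v^{2}}}{4}$)
$r + 103 \left(E{\left(-7,5 \right)} - 81\right) = -22555 + 103 \left(\left(\frac{9}{4} + \frac{\sqrt{5^{2} + \left(-7\right)^{2}}}{4}\right) - 81\right) = -22555 + 103 \left(\left(\frac{9}{4} + \frac{\sqrt{25 + 49}}{4}\right) - 81\right) = -22555 + 103 \left(\left(\frac{9}{4} + \frac{\sqrt{74}}{4}\right) - 81\right) = -22555 + 103 \left(- \frac{315}{4} + \frac{\sqrt{74}}{4}\right) = -22555 - \left(\frac{32445}{4} - \frac{103 \sqrt{74}}{4}\right) = - \frac{122665}{4} + \frac{103 \sqrt{74}}{4}$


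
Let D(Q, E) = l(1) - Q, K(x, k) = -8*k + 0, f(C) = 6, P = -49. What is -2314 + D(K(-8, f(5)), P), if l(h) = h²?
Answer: -2265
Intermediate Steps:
K(x, k) = -8*k
D(Q, E) = 1 - Q (D(Q, E) = 1² - Q = 1 - Q)
-2314 + D(K(-8, f(5)), P) = -2314 + (1 - (-8)*6) = -2314 + (1 - 1*(-48)) = -2314 + (1 + 48) = -2314 + 49 = -2265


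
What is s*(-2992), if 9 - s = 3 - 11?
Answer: -50864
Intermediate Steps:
s = 17 (s = 9 - (3 - 11) = 9 - 1*(-8) = 9 + 8 = 17)
s*(-2992) = 17*(-2992) = -50864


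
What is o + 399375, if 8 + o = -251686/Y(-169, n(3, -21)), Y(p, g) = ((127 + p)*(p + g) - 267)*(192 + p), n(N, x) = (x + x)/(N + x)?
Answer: 61845322567/154859 ≈ 3.9937e+5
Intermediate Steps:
n(N, x) = 2*x/(N + x) (n(N, x) = (2*x)/(N + x) = 2*x/(N + x))
Y(p, g) = (-267 + (127 + p)*(g + p))*(192 + p) (Y(p, g) = ((127 + p)*(g + p) - 267)*(192 + p) = (-267 + (127 + p)*(g + p))*(192 + p))
o = -1490558/154859 (o = -8 - 251686/(-51264 + (-169)³ + 319*(-169)² + 24117*(-169) + 24384*(2*(-21)/(3 - 21)) + (2*(-21)/(3 - 21))*(-169)² + 319*(2*(-21)/(3 - 21))*(-169)) = -8 - 251686/(-51264 - 4826809 + 319*28561 - 4075773 + 24384*(2*(-21)/(-18)) + (2*(-21)/(-18))*28561 + 319*(2*(-21)/(-18))*(-169)) = -8 - 251686/(-51264 - 4826809 + 9110959 - 4075773 + 24384*(2*(-21)*(-1/18)) + (2*(-21)*(-1/18))*28561 + 319*(2*(-21)*(-1/18))*(-169)) = -8 - 251686/(-51264 - 4826809 + 9110959 - 4075773 + 24384*(7/3) + (7/3)*28561 + 319*(7/3)*(-169)) = -8 - 251686/(-51264 - 4826809 + 9110959 - 4075773 + 56896 + 199927/3 - 377377/3) = -8 - 251686/154859 = -1490558/154859 ≈ -9.6253)
o + 399375 = -1490558/154859 + 399375 = 61845322567/154859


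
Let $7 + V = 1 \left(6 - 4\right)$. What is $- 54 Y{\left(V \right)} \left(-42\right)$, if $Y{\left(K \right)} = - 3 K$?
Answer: $34020$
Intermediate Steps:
$V = -5$ ($V = -7 + 1 \left(6 - 4\right) = -7 + 1 \cdot 2 = -7 + 2 = -5$)
$- 54 Y{\left(V \right)} \left(-42\right) = - 54 \left(\left(-3\right) \left(-5\right)\right) \left(-42\right) = \left(-54\right) 15 \left(-42\right) = \left(-810\right) \left(-42\right) = 34020$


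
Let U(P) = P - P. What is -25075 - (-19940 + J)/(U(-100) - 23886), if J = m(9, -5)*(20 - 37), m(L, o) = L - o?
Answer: -33275646/1327 ≈ -25076.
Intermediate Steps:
U(P) = 0
J = -238 (J = (9 - 1*(-5))*(20 - 37) = (9 + 5)*(-17) = 14*(-17) = -238)
-25075 - (-19940 + J)/(U(-100) - 23886) = -25075 - (-19940 - 238)/(0 - 23886) = -25075 - (-20178)/(-23886) = -25075 - (-20178)*(-1)/23886 = -25075 - 1*1121/1327 = -25075 - 1121/1327 = -33275646/1327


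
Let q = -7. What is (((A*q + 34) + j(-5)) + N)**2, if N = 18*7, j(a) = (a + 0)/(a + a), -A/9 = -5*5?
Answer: 8003241/4 ≈ 2.0008e+6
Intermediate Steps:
A = 225 (A = -(-45)*5 = -9*(-25) = 225)
j(a) = 1/2 (j(a) = a/((2*a)) = a*(1/(2*a)) = 1/2)
N = 126
(((A*q + 34) + j(-5)) + N)**2 = (((225*(-7) + 34) + 1/2) + 126)**2 = (((-1575 + 34) + 1/2) + 126)**2 = ((-1541 + 1/2) + 126)**2 = (-3081/2 + 126)**2 = (-2829/2)**2 = 8003241/4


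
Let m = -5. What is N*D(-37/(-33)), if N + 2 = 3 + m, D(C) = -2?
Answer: 8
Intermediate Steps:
N = -4 (N = -2 + (3 - 5) = -2 - 2 = -4)
N*D(-37/(-33)) = -4*(-2) = 8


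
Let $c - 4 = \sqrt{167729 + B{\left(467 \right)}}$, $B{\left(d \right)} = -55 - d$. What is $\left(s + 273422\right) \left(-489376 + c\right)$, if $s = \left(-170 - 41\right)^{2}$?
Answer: $-155592401796 + 317943 \sqrt{167207} \approx -1.5546 \cdot 10^{11}$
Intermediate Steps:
$s = 44521$ ($s = \left(-211\right)^{2} = 44521$)
$c = 4 + \sqrt{167207}$ ($c = 4 + \sqrt{167729 - 522} = 4 + \sqrt{167207} \approx 412.91$)
$\left(s + 273422\right) \left(-489376 + c\right) = \left(44521 + 273422\right) \left(-489376 + \left(4 + \sqrt{167207}\right)\right) = 317943 \left(-489372 + \sqrt{167207}\right) = -155592401796 + 317943 \sqrt{167207}$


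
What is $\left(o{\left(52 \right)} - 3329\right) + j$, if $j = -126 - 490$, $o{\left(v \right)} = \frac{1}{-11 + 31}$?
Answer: $- \frac{78899}{20} \approx -3944.9$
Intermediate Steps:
$o{\left(v \right)} = \frac{1}{20}$
$j = -616$ ($j = -126 - 490 = -616$)
$\left(o{\left(52 \right)} - 3329\right) + j = \left(\frac{1}{20} - 3329\right) - 616 = - \frac{66579}{20} - 616 = - \frac{78899}{20}$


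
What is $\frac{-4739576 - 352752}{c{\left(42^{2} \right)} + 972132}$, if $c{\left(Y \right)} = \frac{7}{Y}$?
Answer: $- \frac{1283266656}{244977265} \approx -5.2383$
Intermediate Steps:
$\frac{-4739576 - 352752}{c{\left(42^{2} \right)} + 972132} = \frac{-4739576 - 352752}{\frac{7}{42^{2}} + 972132} = - \frac{5092328}{\frac{7}{1764} + 972132} = - \frac{5092328}{7 \cdot \frac{1}{1764} + 972132} = - \frac{5092328}{\frac{1}{252} + 972132} = - \frac{5092328}{\frac{244977265}{252}} = \left(-5092328\right) \frac{252}{244977265} = - \frac{1283266656}{244977265}$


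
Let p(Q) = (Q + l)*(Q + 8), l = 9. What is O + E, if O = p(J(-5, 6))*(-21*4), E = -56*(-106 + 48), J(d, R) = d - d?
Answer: -2800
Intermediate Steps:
J(d, R) = 0
p(Q) = (8 + Q)*(9 + Q) (p(Q) = (Q + 9)*(Q + 8) = (9 + Q)*(8 + Q) = (8 + Q)*(9 + Q))
E = 3248 (E = -56*(-58) = 3248)
O = -6048 (O = (72 + 0² + 17*0)*(-21*4) = (72 + 0 + 0)*(-84) = 72*(-84) = -6048)
O + E = -6048 + 3248 = -2800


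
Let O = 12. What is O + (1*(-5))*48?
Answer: -228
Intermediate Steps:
O + (1*(-5))*48 = 12 + (1*(-5))*48 = 12 - 5*48 = 12 - 240 = -228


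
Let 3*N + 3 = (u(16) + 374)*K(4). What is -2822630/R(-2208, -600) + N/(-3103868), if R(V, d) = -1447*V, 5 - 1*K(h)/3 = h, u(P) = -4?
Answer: -1095281234873/1239597970896 ≈ -0.88358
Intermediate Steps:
K(h) = 15 - 3*h
N = 369 (N = -1 + ((-4 + 374)*(15 - 3*4))/3 = -1 + (370*(15 - 12))/3 = -1 + (370*3)/3 = -1 + (⅓)*1110 = -1 + 370 = 369)
-2822630/R(-2208, -600) + N/(-3103868) = -2822630/((-1447*(-2208))) + 369/(-3103868) = -2822630/3194976 + 369*(-1/3103868) = -2822630*1/3194976 - 369/3103868 = -1411315/1597488 - 369/3103868 = -1095281234873/1239597970896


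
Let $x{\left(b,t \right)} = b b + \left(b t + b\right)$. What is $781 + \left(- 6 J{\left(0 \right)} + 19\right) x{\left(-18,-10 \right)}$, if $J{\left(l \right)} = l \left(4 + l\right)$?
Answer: $10015$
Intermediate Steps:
$x{\left(b,t \right)} = b + b^{2} + b t$ ($x{\left(b,t \right)} = b^{2} + \left(b + b t\right) = b + b^{2} + b t$)
$781 + \left(- 6 J{\left(0 \right)} + 19\right) x{\left(-18,-10 \right)} = 781 + \left(- 6 \cdot 0 \left(4 + 0\right) + 19\right) \left(- 18 \left(1 - 18 - 10\right)\right) = 781 + \left(- 6 \cdot 0 \cdot 4 + 19\right) \left(\left(-18\right) \left(-27\right)\right) = 781 + \left(\left(-6\right) 0 + 19\right) 486 = 781 + \left(0 + 19\right) 486 = 781 + 19 \cdot 486 = 781 + 9234 = 10015$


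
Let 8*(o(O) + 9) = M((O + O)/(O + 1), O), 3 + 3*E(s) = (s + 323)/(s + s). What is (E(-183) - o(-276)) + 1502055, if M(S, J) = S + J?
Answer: 453558225863/301950 ≈ 1.5021e+6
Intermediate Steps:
E(s) = -1 + (323 + s)/(6*s) (E(s) = -1 + ((s + 323)/(s + s))/3 = -1 + ((323 + s)/((2*s)))/3 = -1 + ((323 + s)*(1/(2*s)))/3 = -1 + ((323 + s)/(2*s))/3 = -1 + (323 + s)/(6*s))
M(S, J) = J + S
o(O) = -9 + O/8 + O/(4*(1 + O)) (o(O) = -9 + (O + (O + O)/(O + 1))/8 = -9 + (O + (2*O)/(1 + O))/8 = -9 + (O + 2*O/(1 + O))/8 = -9 + (O/8 + O/(4*(1 + O))) = -9 + O/8 + O/(4*(1 + O)))
(E(-183) - o(-276)) + 1502055 = ((⅙)*(323 - 5*(-183))/(-183) - (-72 + (-276)² - 69*(-276))/(8*(1 - 276))) + 1502055 = ((⅙)*(-1/183)*(323 + 915) - (-72 + 76176 + 19044)/(8*(-275))) + 1502055 = ((⅙)*(-1/183)*1238 - (-1)*95148/(8*275)) + 1502055 = (-619/549 - 1*(-23787/550)) + 1502055 = (-619/549 + 23787/550) + 1502055 = 12718613/301950 + 1502055 = 453558225863/301950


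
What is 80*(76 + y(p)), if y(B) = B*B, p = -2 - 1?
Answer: 6800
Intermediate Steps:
p = -3
y(B) = B²
80*(76 + y(p)) = 80*(76 + (-3)²) = 80*(76 + 9) = 80*85 = 6800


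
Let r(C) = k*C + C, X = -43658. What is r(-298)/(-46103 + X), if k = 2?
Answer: 894/89761 ≈ 0.0099598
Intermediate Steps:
r(C) = 3*C (r(C) = 2*C + C = 3*C)
r(-298)/(-46103 + X) = (3*(-298))/(-46103 - 43658) = -894/(-89761) = -894*(-1/89761) = 894/89761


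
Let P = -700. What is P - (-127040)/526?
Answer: -120580/263 ≈ -458.48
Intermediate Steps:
P - (-127040)/526 = -700 - (-127040)/526 = -700 - 794*(-80/263) = -700 + 63520/263 = -120580/263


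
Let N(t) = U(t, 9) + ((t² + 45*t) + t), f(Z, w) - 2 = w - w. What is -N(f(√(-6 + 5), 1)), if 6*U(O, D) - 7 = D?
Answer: -296/3 ≈ -98.667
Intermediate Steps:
U(O, D) = 7/6 + D/6
f(Z, w) = 2 (f(Z, w) = 2 + (w - w) = 2 + 0 = 2)
N(t) = 8/3 + t² + 46*t (N(t) = (7/6 + (⅙)*9) + ((t² + 45*t) + t) = (7/6 + 3/2) + (t² + 46*t) = 8/3 + (t² + 46*t) = 8/3 + t² + 46*t)
-N(f(√(-6 + 5), 1)) = -(8/3 + 2² + 46*2) = -(8/3 + 4 + 92) = -1*296/3 = -296/3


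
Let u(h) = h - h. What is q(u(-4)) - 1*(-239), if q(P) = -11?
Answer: 228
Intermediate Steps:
u(h) = 0
q(u(-4)) - 1*(-239) = -11 - 1*(-239) = -11 + 239 = 228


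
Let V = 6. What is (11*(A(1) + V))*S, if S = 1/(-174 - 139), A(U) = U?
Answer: -77/313 ≈ -0.24601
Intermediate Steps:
S = -1/313 (S = 1/(-313) = -1/313 ≈ -0.0031949)
(11*(A(1) + V))*S = (11*(1 + 6))*(-1/313) = (11*7)*(-1/313) = 77*(-1/313) = -77/313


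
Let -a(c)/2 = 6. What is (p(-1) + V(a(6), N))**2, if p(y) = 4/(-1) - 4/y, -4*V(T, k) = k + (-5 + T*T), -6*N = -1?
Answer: 697225/576 ≈ 1210.5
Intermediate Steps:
N = 1/6 (N = -1/6*(-1) = 1/6 ≈ 0.16667)
a(c) = -12 (a(c) = -2*6 = -12)
V(T, k) = 5/4 - k/4 - T**2/4 (V(T, k) = -(k + (-5 + T*T))/4 = -(k + (-5 + T**2))/4 = -(-5 + k + T**2)/4 = 5/4 - k/4 - T**2/4)
p(y) = -4 - 4/y (p(y) = 4*(-1) - 4/y = -4 - 4/y)
(p(-1) + V(a(6), N))**2 = ((-4 - 4/(-1)) + (5/4 - 1/4*1/6 - 1/4*(-12)**2))**2 = ((-4 - 4*(-1)) + (5/4 - 1/24 - 1/4*144))**2 = ((-4 + 4) + (5/4 - 1/24 - 36))**2 = (0 - 835/24)**2 = (-835/24)**2 = 697225/576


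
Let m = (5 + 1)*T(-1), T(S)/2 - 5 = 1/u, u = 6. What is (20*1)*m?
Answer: 1240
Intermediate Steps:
T(S) = 31/3 (T(S) = 10 + 2*(1/6) = 10 + 2*(1*(⅙)) = 10 + 2*(⅙) = 10 + ⅓ = 31/3)
m = 62 (m = (5 + 1)*(31/3) = 6*(31/3) = 62)
(20*1)*m = (20*1)*62 = 20*62 = 1240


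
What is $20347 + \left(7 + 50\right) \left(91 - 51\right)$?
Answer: $22627$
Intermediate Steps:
$20347 + \left(7 + 50\right) \left(91 - 51\right) = 20347 + 57 \cdot 40 = 20347 + 2280 = 22627$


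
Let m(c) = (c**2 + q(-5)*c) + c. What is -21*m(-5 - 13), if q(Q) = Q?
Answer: -8316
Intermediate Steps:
m(c) = c**2 - 4*c (m(c) = (c**2 - 5*c) + c = c**2 - 4*c)
-21*m(-5 - 13) = -21*(-5 - 13)*(-4 + (-5 - 13)) = -(-378)*(-4 - 18) = -(-378)*(-22) = -21*396 = -8316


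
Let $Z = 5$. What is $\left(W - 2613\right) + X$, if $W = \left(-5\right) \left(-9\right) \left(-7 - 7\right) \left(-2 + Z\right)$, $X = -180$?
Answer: $-4683$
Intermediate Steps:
$W = -1890$ ($W = \left(-5\right) \left(-9\right) \left(-7 - 7\right) \left(-2 + 5\right) = 45 \left(\left(-14\right) 3\right) = 45 \left(-42\right) = -1890$)
$\left(W - 2613\right) + X = \left(-1890 - 2613\right) - 180 = -4503 - 180 = -4683$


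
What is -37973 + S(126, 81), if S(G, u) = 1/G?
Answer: -4784597/126 ≈ -37973.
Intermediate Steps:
-37973 + S(126, 81) = -37973 + 1/126 = -4784597/126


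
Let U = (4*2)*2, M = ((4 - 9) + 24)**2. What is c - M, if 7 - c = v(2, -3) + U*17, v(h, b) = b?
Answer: -623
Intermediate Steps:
M = 361 (M = (-5 + 24)**2 = 19**2 = 361)
U = 16 (U = 8*2 = 16)
c = -262 (c = 7 - (-3 + 16*17) = 7 - (-3 + 272) = 7 - 1*269 = 7 - 269 = -262)
c - M = -262 - 1*361 = -262 - 361 = -623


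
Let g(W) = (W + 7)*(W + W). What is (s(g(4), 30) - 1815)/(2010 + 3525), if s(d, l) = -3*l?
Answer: -127/369 ≈ -0.34417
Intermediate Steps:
g(W) = 2*W*(7 + W) (g(W) = (7 + W)*(2*W) = 2*W*(7 + W))
(s(g(4), 30) - 1815)/(2010 + 3525) = (-3*30 - 1815)/(2010 + 3525) = (-90 - 1815)/5535 = -1905*1/5535 = -127/369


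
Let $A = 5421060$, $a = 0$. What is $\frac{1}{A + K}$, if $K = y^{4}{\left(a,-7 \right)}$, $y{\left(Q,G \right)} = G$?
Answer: $\frac{1}{5423461} \approx 1.8438 \cdot 10^{-7}$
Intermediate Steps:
$K = 2401$ ($K = \left(-7\right)^{4} = 2401$)
$\frac{1}{A + K} = \frac{1}{5421060 + 2401} = \frac{1}{5423461}$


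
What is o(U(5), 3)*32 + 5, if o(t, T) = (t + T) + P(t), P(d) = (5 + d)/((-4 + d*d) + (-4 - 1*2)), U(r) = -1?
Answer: 493/9 ≈ 54.778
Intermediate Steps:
P(d) = (5 + d)/(-10 + d²) (P(d) = (5 + d)/((-4 + d²) + (-4 - 2)) = (5 + d)/((-4 + d²) - 6) = (5 + d)/(-10 + d²))
o(t, T) = T + t + (5 + t)/(-10 + t²) (o(t, T) = (t + T) + (5 + t)/(-10 + t²) = (T + t) + (5 + t)/(-10 + t²) = T + t + (5 + t)/(-10 + t²))
o(U(5), 3)*32 + 5 = ((5 - 1 + (-10 + (-1)²)*(3 - 1))/(-10 + (-1)²))*32 + 5 = ((5 - 1 + (-10 + 1)*2)/(-10 + 1))*32 + 5 = ((5 - 1 - 9*2)/(-9))*32 + 5 = -(5 - 1 - 18)/9*32 + 5 = -⅑*(-14)*32 + 5 = (14/9)*32 + 5 = 448/9 + 5 = 493/9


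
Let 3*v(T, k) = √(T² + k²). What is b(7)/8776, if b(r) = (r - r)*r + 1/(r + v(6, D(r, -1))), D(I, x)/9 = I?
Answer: -7/3475296 + √445/3475296 ≈ 4.0558e-6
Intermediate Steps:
D(I, x) = 9*I
v(T, k) = √(T² + k²)/3
b(r) = 1/(r + √(36 + 81*r²)/3) (b(r) = (r - r)*r + 1/(r + √(6² + (9*r)²)/3) = 0*r + 1/(r + √(36 + 81*r²)/3) = 0 + 1/(r + √(36 + 81*r²)/3) = 1/(r + √(36 + 81*r²)/3))
b(7)/8776 = 1/((7 + √(4 + 9*7²))*8776) = (1/8776)/(7 + √(4 + 9*49)) = (1/8776)/(7 + √(4 + 441)) = (1/8776)/(7 + √445) = 1/(8776*(7 + √445))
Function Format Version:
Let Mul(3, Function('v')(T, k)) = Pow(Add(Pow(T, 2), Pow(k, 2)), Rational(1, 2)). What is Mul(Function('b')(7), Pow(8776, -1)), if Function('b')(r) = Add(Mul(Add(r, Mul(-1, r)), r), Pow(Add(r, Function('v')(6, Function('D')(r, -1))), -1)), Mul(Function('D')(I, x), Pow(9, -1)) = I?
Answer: Add(Rational(-7, 3475296), Mul(Rational(1, 3475296), Pow(445, Rational(1, 2)))) ≈ 4.0558e-6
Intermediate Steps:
Function('D')(I, x) = Mul(9, I)
Function('v')(T, k) = Mul(Rational(1, 3), Pow(Add(Pow(T, 2), Pow(k, 2)), Rational(1, 2)))
Function('b')(r) = Pow(Add(r, Mul(Rational(1, 3), Pow(Add(36, Mul(81, Pow(r, 2))), Rational(1, 2)))), -1) (Function('b')(r) = Add(Mul(Add(r, Mul(-1, r)), r), Pow(Add(r, Mul(Rational(1, 3), Pow(Add(Pow(6, 2), Pow(Mul(9, r), 2)), Rational(1, 2)))), -1)) = Add(Mul(0, r), Pow(Add(r, Mul(Rational(1, 3), Pow(Add(36, Mul(81, Pow(r, 2))), Rational(1, 2)))), -1)) = Add(0, Pow(Add(r, Mul(Rational(1, 3), Pow(Add(36, Mul(81, Pow(r, 2))), Rational(1, 2)))), -1)) = Pow(Add(r, Mul(Rational(1, 3), Pow(Add(36, Mul(81, Pow(r, 2))), Rational(1, 2)))), -1))
Mul(Function('b')(7), Pow(8776, -1)) = Mul(Pow(Add(7, Pow(Add(4, Mul(9, Pow(7, 2))), Rational(1, 2))), -1), Pow(8776, -1)) = Mul(Pow(Add(7, Pow(Add(4, Mul(9, 49)), Rational(1, 2))), -1), Rational(1, 8776)) = Mul(Pow(Add(7, Pow(Add(4, 441), Rational(1, 2))), -1), Rational(1, 8776)) = Mul(Pow(Add(7, Pow(445, Rational(1, 2))), -1), Rational(1, 8776)) = Mul(Rational(1, 8776), Pow(Add(7, Pow(445, Rational(1, 2))), -1))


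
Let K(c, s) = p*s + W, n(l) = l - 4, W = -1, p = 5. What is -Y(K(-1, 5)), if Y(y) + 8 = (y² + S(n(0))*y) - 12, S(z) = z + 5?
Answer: -580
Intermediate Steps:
n(l) = -4 + l
K(c, s) = -1 + 5*s (K(c, s) = 5*s - 1 = -1 + 5*s)
S(z) = 5 + z
Y(y) = -20 + y + y² (Y(y) = -8 + ((y² + (5 + (-4 + 0))*y) - 12) = -8 + ((y² + (5 - 4)*y) - 12) = -8 + ((y² + 1*y) - 12) = -8 + ((y² + y) - 12) = -8 + ((y + y²) - 12) = -8 + (-12 + y + y²) = -20 + y + y²)
-Y(K(-1, 5)) = -(-20 + (-1 + 5*5) + (-1 + 5*5)²) = -(-20 + (-1 + 25) + (-1 + 25)²) = -(-20 + 24 + 24²) = -(-20 + 24 + 576) = -1*580 = -580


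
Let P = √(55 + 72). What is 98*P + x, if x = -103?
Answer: -103 + 98*√127 ≈ 1001.4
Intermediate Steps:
P = √127 ≈ 11.269
98*P + x = 98*√127 - 103 = -103 + 98*√127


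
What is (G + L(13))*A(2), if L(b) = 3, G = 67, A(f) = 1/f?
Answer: 35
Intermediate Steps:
(G + L(13))*A(2) = (67 + 3)/2 = 70*(½) = 35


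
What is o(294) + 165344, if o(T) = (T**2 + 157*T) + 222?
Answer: 298160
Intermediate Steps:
o(T) = 222 + T**2 + 157*T
o(294) + 165344 = (222 + 294**2 + 157*294) + 165344 = (222 + 86436 + 46158) + 165344 = 132816 + 165344 = 298160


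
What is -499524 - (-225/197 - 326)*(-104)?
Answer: -105108716/197 ≈ -5.3355e+5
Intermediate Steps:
-499524 - (-225/197 - 326)*(-104) = -499524 - (-64447)*(-104)/197 = -499524 - 1*6702488/197 = -499524 - 6702488/197 = -105108716/197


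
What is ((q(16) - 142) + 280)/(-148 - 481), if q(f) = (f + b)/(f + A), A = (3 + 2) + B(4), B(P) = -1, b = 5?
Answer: -2781/12580 ≈ -0.22107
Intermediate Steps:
A = 4 (A = (3 + 2) - 1 = 5 - 1 = 4)
q(f) = (5 + f)/(4 + f) (q(f) = (f + 5)/(f + 4) = (5 + f)/(4 + f))
((q(16) - 142) + 280)/(-148 - 481) = (((5 + 16)/(4 + 16) - 142) + 280)/(-148 - 481) = ((21/20 - 142) + 280)/(-629) = (((1/20)*21 - 142) + 280)*(-1/629) = ((21/20 - 142) + 280)*(-1/629) = (-2819/20 + 280)*(-1/629) = (2781/20)*(-1/629) = -2781/12580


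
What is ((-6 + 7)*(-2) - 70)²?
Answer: 5184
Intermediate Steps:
((-6 + 7)*(-2) - 70)² = (1*(-2) - 70)² = (-2 - 70)² = (-72)² = 5184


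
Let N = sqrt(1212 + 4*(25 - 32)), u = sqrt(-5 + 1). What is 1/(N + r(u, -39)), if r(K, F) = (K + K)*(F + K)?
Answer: 1/(4*(-2 + sqrt(74) - 39*I)) ≈ 0.001055 + 0.0062317*I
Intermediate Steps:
u = 2*I (u = sqrt(-4) = 2*I ≈ 2.0*I)
N = 4*sqrt(74) (N = sqrt(1212 + 4*(-7)) = sqrt(1212 - 28) = sqrt(1184) = 4*sqrt(74) ≈ 34.409)
r(K, F) = 2*K*(F + K) (r(K, F) = (2*K)*(F + K) = 2*K*(F + K))
1/(N + r(u, -39)) = 1/(4*sqrt(74) + 2*(2*I)*(-39 + 2*I)) = 1/(4*sqrt(74) + 4*I*(-39 + 2*I))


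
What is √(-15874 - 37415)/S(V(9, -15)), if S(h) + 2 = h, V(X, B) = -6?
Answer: -3*I*√5921/8 ≈ -28.855*I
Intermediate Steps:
S(h) = -2 + h
√(-15874 - 37415)/S(V(9, -15)) = √(-15874 - 37415)/(-2 - 6) = √(-53289)/(-8) = (3*I*√5921)*(-⅛) = -3*I*√5921/8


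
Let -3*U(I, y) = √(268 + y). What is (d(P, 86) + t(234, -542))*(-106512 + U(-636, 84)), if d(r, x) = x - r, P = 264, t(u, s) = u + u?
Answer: -30888480 - 1160*√22/3 ≈ -3.0890e+7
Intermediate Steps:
t(u, s) = 2*u
U(I, y) = -√(268 + y)/3
(d(P, 86) + t(234, -542))*(-106512 + U(-636, 84)) = ((86 - 1*264) + 2*234)*(-106512 - √(268 + 84)/3) = ((86 - 264) + 468)*(-106512 - 4*√22/3) = (-178 + 468)*(-106512 - 4*√22/3) = 290*(-106512 - 4*√22/3) = -30888480 - 1160*√22/3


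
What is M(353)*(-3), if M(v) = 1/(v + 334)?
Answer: -1/229 ≈ -0.0043668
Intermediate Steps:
M(v) = 1/(334 + v)
M(353)*(-3) = -3/(334 + 353) = -3/687 = (1/687)*(-3) = -1/229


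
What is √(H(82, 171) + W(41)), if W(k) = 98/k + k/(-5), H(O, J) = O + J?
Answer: √10388170/205 ≈ 15.722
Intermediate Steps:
H(O, J) = J + O
W(k) = 98/k - k/5 (W(k) = 98/k + k*(-⅕) = 98/k - k/5)
√(H(82, 171) + W(41)) = √((171 + 82) + (98/41 - ⅕*41)) = √(253 + (98*(1/41) - 41/5)) = √(253 + (98/41 - 41/5)) = √(253 - 1191/205) = √(50674/205) = √10388170/205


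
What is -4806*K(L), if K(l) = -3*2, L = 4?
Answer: 28836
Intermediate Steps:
K(l) = -6
-4806*K(L) = -4806*(-6) = 28836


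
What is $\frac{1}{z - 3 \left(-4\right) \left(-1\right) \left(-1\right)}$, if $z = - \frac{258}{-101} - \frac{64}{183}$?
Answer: $\frac{18483}{262546} \approx 0.070399$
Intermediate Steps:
$z = \frac{40750}{18483}$ ($z = \left(-258\right) \left(- \frac{1}{101}\right) - \frac{64}{183} = \frac{258}{101} - \frac{64}{183} = \frac{40750}{18483} \approx 2.2047$)
$\frac{1}{z - 3 \left(-4\right) \left(-1\right) \left(-1\right)} = \frac{1}{\frac{40750}{18483} - 3 \left(-4\right) \left(-1\right) \left(-1\right)} = \frac{1}{\frac{40750}{18483} - 3 \cdot 4 \left(-1\right)} = \frac{1}{\frac{40750}{18483} - -12} = \frac{1}{\frac{40750}{18483} + 12} = \frac{1}{\frac{262546}{18483}} = \frac{18483}{262546}$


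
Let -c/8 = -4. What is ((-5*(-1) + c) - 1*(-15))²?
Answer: 2704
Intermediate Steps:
c = 32 (c = -8*(-4) = 32)
((-5*(-1) + c) - 1*(-15))² = ((-5*(-1) + 32) - 1*(-15))² = ((5 + 32) + 15)² = (37 + 15)² = 52² = 2704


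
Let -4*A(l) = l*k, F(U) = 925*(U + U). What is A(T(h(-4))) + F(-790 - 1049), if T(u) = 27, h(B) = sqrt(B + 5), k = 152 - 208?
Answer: -3401772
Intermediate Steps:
k = -56
h(B) = sqrt(5 + B)
F(U) = 1850*U (F(U) = 925*(2*U) = 1850*U)
A(l) = 14*l (A(l) = -l*(-56)/4 = -(-14)*l = 14*l)
A(T(h(-4))) + F(-790 - 1049) = 14*27 + 1850*(-790 - 1049) = 378 + 1850*(-1839) = 378 - 3402150 = -3401772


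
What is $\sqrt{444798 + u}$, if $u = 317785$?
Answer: $\sqrt{762583} \approx 873.26$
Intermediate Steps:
$\sqrt{444798 + u} = \sqrt{444798 + 317785} = \sqrt{762583}$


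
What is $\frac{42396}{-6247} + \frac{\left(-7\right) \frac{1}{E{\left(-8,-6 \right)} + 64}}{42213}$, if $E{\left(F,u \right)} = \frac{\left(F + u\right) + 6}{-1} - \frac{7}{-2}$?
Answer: $- \frac{270239102006}{39819396261} \approx -6.7866$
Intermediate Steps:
$E{\left(F,u \right)} = - \frac{5}{2} - F - u$ ($E{\left(F,u \right)} = \left(6 + F + u\right) \left(-1\right) - - \frac{7}{2} = \left(-6 - F - u\right) + \frac{7}{2} = - \frac{5}{2} - F - u$)
$\frac{42396}{-6247} + \frac{\left(-7\right) \frac{1}{E{\left(-8,-6 \right)} + 64}}{42213} = \frac{42396}{-6247} + \frac{\left(-7\right) \frac{1}{\left(- \frac{5}{2} - -8 - -6\right) + 64}}{42213} = 42396 \left(- \frac{1}{6247}\right) + - \frac{7}{\left(- \frac{5}{2} + 8 + 6\right) + 64} \cdot \frac{1}{42213} = - \frac{42396}{6247} + - \frac{7}{\frac{23}{2} + 64} \cdot \frac{1}{42213} = - \frac{42396}{6247} + - \frac{7}{\frac{151}{2}} \cdot \frac{1}{42213} = - \frac{42396}{6247} + \left(-7\right) \frac{2}{151} \cdot \frac{1}{42213} = - \frac{42396}{6247} - \frac{14}{6374163} = - \frac{270239102006}{39819396261}$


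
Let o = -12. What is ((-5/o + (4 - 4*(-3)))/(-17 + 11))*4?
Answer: -197/18 ≈ -10.944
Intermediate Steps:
((-5/o + (4 - 4*(-3)))/(-17 + 11))*4 = ((-5/(-12) + (4 - 4*(-3)))/(-17 + 11))*4 = ((-5*(-1/12) + (4 + 12))/(-6))*4 = ((5/12 + 16)*(-⅙))*4 = ((197/12)*(-⅙))*4 = -197/72*4 = -197/18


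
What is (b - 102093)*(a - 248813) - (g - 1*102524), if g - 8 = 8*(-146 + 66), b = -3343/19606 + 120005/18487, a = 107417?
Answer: 2615981979486305702/181228061 ≈ 1.4435e+10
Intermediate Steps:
b = 2291015989/362456122 (b = -3343*1/19606 + 120005*(1/18487) = -3343/19606 + 120005/18487 = 2291015989/362456122 ≈ 6.3208)
g = -632 (g = 8 + 8*(-146 + 66) = 8 + 8*(-80) = 8 - 640 = -632)
(b - 102093)*(a - 248813) - (g - 1*102524) = (2291015989/362456122 - 102093)*(107417 - 248813) - (-632 - 1*102524) = -37001941847357/362456122*(-141396) - (-632 - 102524) = 2615963284724445186/181228061 - 1*(-103156) = 2615963284724445186/181228061 + 103156 = 2615981979486305702/181228061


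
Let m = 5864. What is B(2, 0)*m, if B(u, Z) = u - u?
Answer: 0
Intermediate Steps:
B(u, Z) = 0
B(2, 0)*m = 0*5864 = 0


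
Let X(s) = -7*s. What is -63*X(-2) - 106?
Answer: -988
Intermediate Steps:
-63*X(-2) - 106 = -(-441)*(-2) - 106 = -63*14 - 106 = -882 - 106 = -988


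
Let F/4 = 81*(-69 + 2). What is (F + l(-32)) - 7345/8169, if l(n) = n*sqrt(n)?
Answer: -177339997/8169 - 128*I*sqrt(2) ≈ -21709.0 - 181.02*I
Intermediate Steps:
l(n) = n**(3/2)
F = -21708 (F = 4*(81*(-69 + 2)) = 4*(81*(-67)) = 4*(-5427) = -21708)
(F + l(-32)) - 7345/8169 = (-21708 + (-32)**(3/2)) - 7345/8169 = (-21708 - 128*I*sqrt(2)) - 7345*1/8169 = (-21708 - 128*I*sqrt(2)) - 7345/8169 = -177339997/8169 - 128*I*sqrt(2)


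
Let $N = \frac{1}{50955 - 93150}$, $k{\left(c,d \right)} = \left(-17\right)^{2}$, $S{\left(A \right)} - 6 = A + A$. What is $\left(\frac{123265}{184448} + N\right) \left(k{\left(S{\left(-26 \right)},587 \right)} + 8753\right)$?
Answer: $\frac{712534565099}{117920960} \approx 6042.5$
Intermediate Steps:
$S{\left(A \right)} = 6 + 2 A$ ($S{\left(A \right)} = 6 + \left(A + A\right) = 6 + 2 A$)
$k{\left(c,d \right)} = 289$
$N = - \frac{1}{42195}$ ($N = \frac{1}{-42195} = - \frac{1}{42195} \approx -2.3699 \cdot 10^{-5}$)
$\left(\frac{123265}{184448} + N\right) \left(k{\left(S{\left(-26 \right)},587 \right)} + 8753\right) = \left(\frac{123265}{184448} - \frac{1}{42195}\right) \left(289 + 8753\right) = \left(123265 \cdot \frac{1}{184448} - \frac{1}{42195}\right) 9042 = \left(\frac{123265}{184448} - \frac{1}{42195}\right) 9042 = \frac{5200982227}{7782783360} \cdot 9042 = \frac{712534565099}{117920960}$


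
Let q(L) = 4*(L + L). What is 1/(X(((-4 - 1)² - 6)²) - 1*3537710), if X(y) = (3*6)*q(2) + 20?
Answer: -1/3537402 ≈ -2.8269e-7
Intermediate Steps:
q(L) = 8*L (q(L) = 4*(2*L) = 8*L)
X(y) = 308 (X(y) = (3*6)*(8*2) + 20 = 18*16 + 20 = 288 + 20 = 308)
1/(X(((-4 - 1)² - 6)²) - 1*3537710) = 1/(308 - 1*3537710) = 1/(308 - 3537710) = 1/(-3537402) = -1/3537402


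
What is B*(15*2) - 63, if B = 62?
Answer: 1797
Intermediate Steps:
B*(15*2) - 63 = 62*(15*2) - 63 = 62*30 - 63 = 1860 - 63 = 1797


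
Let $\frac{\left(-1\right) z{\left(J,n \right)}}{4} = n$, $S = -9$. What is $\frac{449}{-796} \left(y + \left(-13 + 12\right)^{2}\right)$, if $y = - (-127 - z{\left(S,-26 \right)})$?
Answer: $- \frac{26042}{199} \approx -130.86$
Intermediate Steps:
$z{\left(J,n \right)} = - 4 n$
$y = 231$ ($y = - (-127 - \left(-4\right) \left(-26\right)) = - (-127 - 104) = \left(-1\right) \left(-231\right) = 231$)
$\frac{449}{-796} \left(y + \left(-13 + 12\right)^{2}\right) = \frac{449}{-796} \left(231 + \left(-13 + 12\right)^{2}\right) = 449 \left(- \frac{1}{796}\right) \left(231 + \left(-1\right)^{2}\right) = - \frac{449 \left(231 + 1\right)}{796} = \left(- \frac{449}{796}\right) 232 = - \frac{26042}{199}$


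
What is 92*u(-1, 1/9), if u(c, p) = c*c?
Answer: 92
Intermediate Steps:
u(c, p) = c²
92*u(-1, 1/9) = 92*(-1)² = 92*1 = 92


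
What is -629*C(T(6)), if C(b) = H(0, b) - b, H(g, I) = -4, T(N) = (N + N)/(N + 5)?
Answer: 35224/11 ≈ 3202.2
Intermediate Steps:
T(N) = 2*N/(5 + N) (T(N) = (2*N)/(5 + N) = 2*N/(5 + N))
C(b) = -4 - b
-629*C(T(6)) = -629*(-4 - 2*6/(5 + 6)) = -629*(-4 - 2*6/11) = -629*(-4 - 1*12/11) = -629*(-4 - 12/11) = -629*(-56/11) = 35224/11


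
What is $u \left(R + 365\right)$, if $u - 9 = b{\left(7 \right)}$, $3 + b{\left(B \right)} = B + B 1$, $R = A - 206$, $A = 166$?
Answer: $6500$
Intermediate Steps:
$R = -40$ ($R = 166 - 206 = -40$)
$b{\left(B \right)} = -3 + 2 B$ ($b{\left(B \right)} = -3 + \left(B + B 1\right) = -3 + \left(B + B\right) = -3 + 2 B$)
$u = 20$ ($u = 9 + \left(-3 + 2 \cdot 7\right) = 9 + \left(-3 + 14\right) = 9 + 11 = 20$)
$u \left(R + 365\right) = 20 \left(-40 + 365\right) = 20 \cdot 325 = 6500$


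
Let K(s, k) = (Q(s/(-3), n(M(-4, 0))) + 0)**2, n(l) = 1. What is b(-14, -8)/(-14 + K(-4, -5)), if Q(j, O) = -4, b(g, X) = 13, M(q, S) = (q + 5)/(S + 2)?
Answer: 13/2 ≈ 6.5000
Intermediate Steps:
M(q, S) = (5 + q)/(2 + S)
K(s, k) = 16 (K(s, k) = (-4 + 0)**2 = (-4)**2 = 16)
b(-14, -8)/(-14 + K(-4, -5)) = 13/(-14 + 16) = 13/2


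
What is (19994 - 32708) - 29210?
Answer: -41924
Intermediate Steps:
(19994 - 32708) - 29210 = -12714 - 29210 = -41924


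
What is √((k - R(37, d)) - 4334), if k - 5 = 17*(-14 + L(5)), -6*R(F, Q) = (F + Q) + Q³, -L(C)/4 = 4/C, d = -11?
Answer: I*√483890/10 ≈ 69.562*I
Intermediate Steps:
L(C) = -16/C
R(F, Q) = -F/6 - Q/6 - Q³/6 (R(F, Q) = -((F + Q) + Q³)/6 = -(F + Q + Q³)/6 = -F/6 - Q/6 - Q³/6)
k = -1437/5 (k = 5 + 17*(-14 - 16/5) = 5 + 17*(-86/5) = 5 - 1462/5 = -1437/5 ≈ -287.40)
√((k - R(37, d)) - 4334) = √((-1437/5 - (-⅙*37 - ⅙*(-11) - ⅙*(-11)³)) - 4334) = √((-1437/5 - (-37/6 + 11/6 - ⅙*(-1331))) - 4334) = √((-1437/5 - (-37/6 + 11/6 + 1331/6)) - 4334) = √((-1437/5 - 1*435/2) - 4334) = √((-1437/5 - 435/2) - 4334) = √(-5049/10 - 4334) = √(-48389/10) = I*√483890/10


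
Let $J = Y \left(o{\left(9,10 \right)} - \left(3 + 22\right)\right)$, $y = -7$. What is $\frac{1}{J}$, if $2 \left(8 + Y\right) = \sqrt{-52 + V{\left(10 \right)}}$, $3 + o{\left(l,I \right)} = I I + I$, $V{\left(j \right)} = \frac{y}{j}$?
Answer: $- \frac{160}{126567} - \frac{i \sqrt{5270}}{126567} \approx -0.0012642 - 0.00057357 i$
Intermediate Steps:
$V{\left(j \right)} = - \frac{7}{j}$
$o{\left(l,I \right)} = -3 + I + I^{2}$ ($o{\left(l,I \right)} = -3 + \left(I I + I\right) = -3 + \left(I^{2} + I\right) = -3 + \left(I + I^{2}\right) = -3 + I + I^{2}$)
$Y = -8 + \frac{i \sqrt{5270}}{20}$ ($Y = -8 + \frac{\sqrt{-52 - \frac{7}{10}}}{2} = -8 + \frac{\sqrt{- \frac{527}{10}}}{2} = -8 + \frac{\frac{1}{10} i \sqrt{5270}}{2} = -8 + \frac{i \sqrt{5270}}{20} \approx -8.0 + 3.6297 i$)
$J = -656 + \frac{41 i \sqrt{5270}}{10}$ ($J = \left(-8 + \frac{i \sqrt{5270}}{20}\right) \left(\left(-3 + 10 + 10^{2}\right) - \left(3 + 22\right)\right) = \left(-8 + \frac{i \sqrt{5270}}{20}\right) \left(\left(-3 + 10 + 100\right) - 25\right) = \left(-8 + \frac{i \sqrt{5270}}{20}\right) \left(107 - 25\right) = \left(-8 + \frac{i \sqrt{5270}}{20}\right) 82 = -656 + \frac{41 i \sqrt{5270}}{10} \approx -656.0 + 297.64 i$)
$\frac{1}{J} = \frac{1}{-656 + \frac{41 i \sqrt{5270}}{10}}$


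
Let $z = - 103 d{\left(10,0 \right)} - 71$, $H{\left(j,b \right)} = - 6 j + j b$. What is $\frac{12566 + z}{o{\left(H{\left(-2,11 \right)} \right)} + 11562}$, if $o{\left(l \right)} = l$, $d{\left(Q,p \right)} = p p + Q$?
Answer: $\frac{11465}{11552} \approx 0.99247$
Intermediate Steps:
$d{\left(Q,p \right)} = Q + p^{2}$ ($d{\left(Q,p \right)} = p^{2} + Q = Q + p^{2}$)
$H{\left(j,b \right)} = - 6 j + b j$
$z = -1101$ ($z = - 103 \left(10 + 0^{2}\right) - 71 = - 103 \left(10 + 0\right) - 71 = \left(-103\right) 10 - 71 = -1030 - 71 = -1101$)
$\frac{12566 + z}{o{\left(H{\left(-2,11 \right)} \right)} + 11562} = \frac{12566 - 1101}{- 2 \left(-6 + 11\right) + 11562} = \frac{11465}{\left(-2\right) 5 + 11562} = \frac{11465}{-10 + 11562} = \frac{11465}{11552}$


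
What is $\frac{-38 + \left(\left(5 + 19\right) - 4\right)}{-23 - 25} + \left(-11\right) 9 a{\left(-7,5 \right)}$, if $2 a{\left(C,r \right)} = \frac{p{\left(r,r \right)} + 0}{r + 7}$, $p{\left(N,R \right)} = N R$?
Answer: $- \frac{411}{4} \approx -102.75$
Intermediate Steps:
$a{\left(C,r \right)} = \frac{r^{2}}{2 \left(7 + r\right)}$ ($a{\left(C,r \right)} = \frac{\left(r r + 0\right) \frac{1}{r + 7}}{2} = \frac{\left(r^{2} + 0\right) \frac{1}{7 + r}}{2} = \frac{r^{2} \frac{1}{7 + r}}{2} = \frac{r^{2}}{2 \left(7 + r\right)}$)
$\frac{-38 + \left(\left(5 + 19\right) - 4\right)}{-23 - 25} + \left(-11\right) 9 a{\left(-7,5 \right)} = \frac{-38 + \left(\left(5 + 19\right) - 4\right)}{-23 - 25} + \left(-11\right) 9 \frac{5^{2}}{2 \left(7 + 5\right)} = \frac{-38 + \left(24 - 4\right)}{-48} - 99 \cdot \frac{1}{2} \cdot 25 \cdot \frac{1}{12} = \left(-38 + 20\right) \left(- \frac{1}{48}\right) - 99 \cdot \frac{1}{2} \cdot 25 \cdot \frac{1}{12} = \left(-18\right) \left(- \frac{1}{48}\right) - \frac{825}{8} = \frac{3}{8} - \frac{825}{8} = - \frac{411}{4}$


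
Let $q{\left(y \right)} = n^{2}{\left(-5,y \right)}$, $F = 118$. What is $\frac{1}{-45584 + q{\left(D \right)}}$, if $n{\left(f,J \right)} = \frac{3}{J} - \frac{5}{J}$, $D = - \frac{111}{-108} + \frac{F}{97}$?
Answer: $- \frac{61418569}{2799655273040} \approx -2.1938 \cdot 10^{-5}$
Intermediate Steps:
$D = \frac{7837}{3492}$ ($D = - \frac{111}{-108} + \frac{118}{97} = \left(-111\right) \left(- \frac{1}{108}\right) + 118 \cdot \frac{1}{97} = \frac{37}{36} + \frac{118}{97} = \frac{7837}{3492} \approx 2.2443$)
$n{\left(f,J \right)} = - \frac{2}{J}$
$q{\left(y \right)} = \frac{4}{y^{2}}$ ($q{\left(y \right)} = \left(- \frac{2}{y}\right)^{2} = \frac{4}{y^{2}}$)
$\frac{1}{-45584 + q{\left(D \right)}} = \frac{1}{-45584 + \frac{4}{\frac{61418569}{12194064}}} = \frac{1}{-45584 + 4 \cdot \frac{12194064}{61418569}} = \frac{1}{-45584 + \frac{48776256}{61418569}} = \frac{1}{- \frac{2799655273040}{61418569}} = - \frac{61418569}{2799655273040}$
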